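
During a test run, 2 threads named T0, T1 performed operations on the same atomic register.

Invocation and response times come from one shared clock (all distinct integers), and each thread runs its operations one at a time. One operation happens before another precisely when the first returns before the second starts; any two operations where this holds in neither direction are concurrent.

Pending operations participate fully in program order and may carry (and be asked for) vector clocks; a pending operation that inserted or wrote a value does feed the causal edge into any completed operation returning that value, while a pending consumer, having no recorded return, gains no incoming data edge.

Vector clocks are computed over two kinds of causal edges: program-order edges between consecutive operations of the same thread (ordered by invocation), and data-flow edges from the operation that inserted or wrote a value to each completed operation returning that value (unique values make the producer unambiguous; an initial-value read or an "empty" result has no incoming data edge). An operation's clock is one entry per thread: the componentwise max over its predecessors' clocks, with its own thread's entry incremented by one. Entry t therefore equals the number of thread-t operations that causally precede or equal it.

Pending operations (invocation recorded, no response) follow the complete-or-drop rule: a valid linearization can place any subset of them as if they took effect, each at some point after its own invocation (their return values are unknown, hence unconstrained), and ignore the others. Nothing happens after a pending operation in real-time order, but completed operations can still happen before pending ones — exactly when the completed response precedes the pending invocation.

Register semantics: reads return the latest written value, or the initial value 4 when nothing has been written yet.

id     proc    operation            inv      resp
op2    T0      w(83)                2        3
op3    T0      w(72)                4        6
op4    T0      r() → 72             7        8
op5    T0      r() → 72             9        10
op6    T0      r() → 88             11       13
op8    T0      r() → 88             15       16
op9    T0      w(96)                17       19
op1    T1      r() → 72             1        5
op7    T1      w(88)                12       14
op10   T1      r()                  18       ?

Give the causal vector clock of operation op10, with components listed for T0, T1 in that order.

(2, 3)

root op op2, invoked 2: fresh clock plus T0's own tick → (1, 0)
invoked at 4, op3 merges VC(op2)=(1, 0) and bumps T0's slot → (2, 0)
invoked at 1, op1 merges VC(op3)=(2, 0) and bumps T1's slot → (2, 1)
invoked at 7, op4 merges VC(op3)=(2, 0) and bumps T0's slot → (3, 0)
invoked at 12, op7 merges VC(op1)=(2, 1) and bumps T1's slot → (2, 2)
invoked at 9, op5 merges VC(op3)=(2, 0), VC(op4)=(3, 0) and bumps T0's slot → (4, 0)
invoked at 18, op10 merges VC(op7)=(2, 2) and bumps T1's slot → (2, 3)
invoked at 11, op6 merges VC(op5)=(4, 0), VC(op7)=(2, 2) and bumps T0's slot → (5, 2)
invoked at 15, op8 merges VC(op6)=(5, 2), VC(op7)=(2, 2) and bumps T0's slot → (6, 2)
invoked at 17, op9 merges VC(op8)=(6, 2) and bumps T0's slot → (7, 2)
target: VC(op10) = (2, 3)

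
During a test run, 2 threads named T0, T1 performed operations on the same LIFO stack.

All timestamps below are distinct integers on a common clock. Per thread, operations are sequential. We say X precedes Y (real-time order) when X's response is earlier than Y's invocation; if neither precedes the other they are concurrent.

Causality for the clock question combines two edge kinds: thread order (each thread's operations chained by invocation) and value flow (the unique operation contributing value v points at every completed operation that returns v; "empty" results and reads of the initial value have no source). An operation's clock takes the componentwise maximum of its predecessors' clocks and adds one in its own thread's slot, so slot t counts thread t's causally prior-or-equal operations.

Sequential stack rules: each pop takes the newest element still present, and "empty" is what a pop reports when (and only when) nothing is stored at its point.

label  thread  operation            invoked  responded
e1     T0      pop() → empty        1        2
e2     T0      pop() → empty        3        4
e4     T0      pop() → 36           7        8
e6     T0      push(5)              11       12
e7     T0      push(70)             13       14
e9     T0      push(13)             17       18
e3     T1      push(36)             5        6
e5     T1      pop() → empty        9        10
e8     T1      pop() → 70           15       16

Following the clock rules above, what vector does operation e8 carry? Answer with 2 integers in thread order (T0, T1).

invoked at 5, e3 has no predecessors; its own T1 bump gives (0, 1)
invoked at 1, e1 has no predecessors; its own T0 bump gives (1, 0)
e5, invoked 9, takes VC(e3)=(0, 1) under max, adds 1 for T1 → (0, 2)
e2, invoked 3, takes VC(e1)=(1, 0) under max, adds 1 for T0 → (2, 0)
e4, invoked 7, takes VC(e2)=(2, 0), VC(e3)=(0, 1) under max, adds 1 for T0 → (3, 1)
e6, invoked 11, takes VC(e4)=(3, 1) under max, adds 1 for T0 → (4, 1)
e7, invoked 13, takes VC(e6)=(4, 1) under max, adds 1 for T0 → (5, 1)
e9, invoked 17, takes VC(e7)=(5, 1) under max, adds 1 for T0 → (6, 1)
e8, invoked 15, takes VC(e5)=(0, 2), VC(e7)=(5, 1) under max, adds 1 for T1 → (5, 3)
target: VC(e8) = (5, 3)

(5, 3)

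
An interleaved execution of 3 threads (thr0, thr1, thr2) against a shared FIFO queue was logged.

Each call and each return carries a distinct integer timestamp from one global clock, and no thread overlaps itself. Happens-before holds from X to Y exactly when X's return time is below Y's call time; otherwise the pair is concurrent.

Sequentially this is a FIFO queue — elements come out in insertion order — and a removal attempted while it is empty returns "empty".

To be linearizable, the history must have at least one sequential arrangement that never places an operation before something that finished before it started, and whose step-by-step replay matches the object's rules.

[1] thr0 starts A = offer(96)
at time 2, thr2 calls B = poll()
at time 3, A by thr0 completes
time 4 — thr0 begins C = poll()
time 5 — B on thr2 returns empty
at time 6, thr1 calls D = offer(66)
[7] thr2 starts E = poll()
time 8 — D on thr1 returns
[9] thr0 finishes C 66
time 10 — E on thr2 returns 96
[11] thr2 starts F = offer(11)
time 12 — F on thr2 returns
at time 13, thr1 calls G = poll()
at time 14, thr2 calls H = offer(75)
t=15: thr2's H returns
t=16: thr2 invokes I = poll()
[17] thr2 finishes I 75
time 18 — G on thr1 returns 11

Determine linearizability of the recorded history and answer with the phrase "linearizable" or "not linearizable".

linearizable

one valid linearization: B, A, D, E, C, F, G, H, I
step 1: B poll() → empty — queue <>
step 2: A offer(96) — queue <96>
step 3: D offer(66) — queue <96,66>
step 4: E poll() → 96 — queue <66>
step 5: C poll() → 66 — queue <>
step 6: F offer(11) — queue <11>
step 7: G poll() → 11 — queue <>
step 8: H offer(75) — queue <75>
step 9: I poll() → 75 — queue <>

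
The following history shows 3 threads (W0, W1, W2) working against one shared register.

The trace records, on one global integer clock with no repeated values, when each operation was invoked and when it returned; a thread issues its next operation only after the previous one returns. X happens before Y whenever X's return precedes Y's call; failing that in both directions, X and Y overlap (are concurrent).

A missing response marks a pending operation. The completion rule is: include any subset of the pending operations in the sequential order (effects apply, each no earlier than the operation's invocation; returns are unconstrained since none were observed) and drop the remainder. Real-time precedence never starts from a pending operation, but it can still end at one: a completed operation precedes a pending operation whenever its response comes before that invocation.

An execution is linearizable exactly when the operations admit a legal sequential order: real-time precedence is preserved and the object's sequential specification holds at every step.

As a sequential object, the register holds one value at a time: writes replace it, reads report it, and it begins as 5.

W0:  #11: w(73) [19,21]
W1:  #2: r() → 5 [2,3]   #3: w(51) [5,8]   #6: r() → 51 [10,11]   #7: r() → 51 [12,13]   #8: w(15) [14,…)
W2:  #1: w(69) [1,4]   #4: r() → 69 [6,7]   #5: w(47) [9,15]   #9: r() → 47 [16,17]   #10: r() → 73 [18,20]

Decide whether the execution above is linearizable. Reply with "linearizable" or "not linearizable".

linearizable

a witness: #2, #1, #4, #3, #6, #7, #5, #9, #8, #11, #10
step 1: #2 r() → 5 — value 5
step 2: #1 w(69) — value 69
step 3: #4 r() → 69 — value 69
step 4: #3 w(51) — value 51
step 5: #6 r() → 51 — value 51
step 6: #7 r() → 51 — value 51
step 7: #5 w(47) — value 47
step 8: #9 r() → 47 — value 47
step 9: #8 w(15) (pending, included) — value 15
step 10: #11 w(73) — value 73
step 11: #10 r() → 73 — value 73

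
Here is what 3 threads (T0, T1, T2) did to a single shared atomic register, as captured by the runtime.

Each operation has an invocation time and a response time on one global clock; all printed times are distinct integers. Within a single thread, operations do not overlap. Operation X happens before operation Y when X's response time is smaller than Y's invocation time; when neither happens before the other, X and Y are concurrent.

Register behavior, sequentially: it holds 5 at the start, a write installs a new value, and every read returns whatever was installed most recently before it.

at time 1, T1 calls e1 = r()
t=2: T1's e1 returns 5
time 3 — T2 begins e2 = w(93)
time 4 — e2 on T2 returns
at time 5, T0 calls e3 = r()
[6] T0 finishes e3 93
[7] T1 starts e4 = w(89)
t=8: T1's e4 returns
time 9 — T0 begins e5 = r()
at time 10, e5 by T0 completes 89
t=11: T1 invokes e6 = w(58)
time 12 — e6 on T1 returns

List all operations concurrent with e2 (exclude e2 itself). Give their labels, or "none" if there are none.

e2 spans [3,4]; an op avoiding the whole window 3..4 is ordered, any other is concurrent
e1 [1,2]: before
e3 [5,6]: after
e4 [7,8]: after
e5 [9,10]: after
e6 [11,12]: after

none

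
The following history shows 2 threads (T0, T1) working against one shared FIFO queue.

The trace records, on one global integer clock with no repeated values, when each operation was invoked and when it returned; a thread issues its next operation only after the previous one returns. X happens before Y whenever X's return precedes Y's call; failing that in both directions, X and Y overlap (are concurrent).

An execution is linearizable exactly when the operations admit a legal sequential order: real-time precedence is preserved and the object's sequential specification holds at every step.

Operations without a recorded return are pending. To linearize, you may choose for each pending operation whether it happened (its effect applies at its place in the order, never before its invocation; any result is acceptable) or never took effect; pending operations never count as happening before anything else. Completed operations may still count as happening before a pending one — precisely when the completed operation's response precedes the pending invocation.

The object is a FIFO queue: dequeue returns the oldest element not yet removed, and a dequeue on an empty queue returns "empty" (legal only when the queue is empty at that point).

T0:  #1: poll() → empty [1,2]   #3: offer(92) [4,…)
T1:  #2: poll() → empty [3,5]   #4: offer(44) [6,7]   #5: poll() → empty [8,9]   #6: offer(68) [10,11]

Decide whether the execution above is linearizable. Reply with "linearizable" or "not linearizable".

through event 8 a valid linearization exists; event 9 (#5 responding at time 9) ends that
the sole real-time-consistent order of 4 completed operations fails the FIFO queue replay
no escape via the 1 pending operation (#3): every completion choice fails
take #1, #2, #4, #5 (pending dropped): step 4 already fails, because #5 poll() → empty cannot occur there

not linearizable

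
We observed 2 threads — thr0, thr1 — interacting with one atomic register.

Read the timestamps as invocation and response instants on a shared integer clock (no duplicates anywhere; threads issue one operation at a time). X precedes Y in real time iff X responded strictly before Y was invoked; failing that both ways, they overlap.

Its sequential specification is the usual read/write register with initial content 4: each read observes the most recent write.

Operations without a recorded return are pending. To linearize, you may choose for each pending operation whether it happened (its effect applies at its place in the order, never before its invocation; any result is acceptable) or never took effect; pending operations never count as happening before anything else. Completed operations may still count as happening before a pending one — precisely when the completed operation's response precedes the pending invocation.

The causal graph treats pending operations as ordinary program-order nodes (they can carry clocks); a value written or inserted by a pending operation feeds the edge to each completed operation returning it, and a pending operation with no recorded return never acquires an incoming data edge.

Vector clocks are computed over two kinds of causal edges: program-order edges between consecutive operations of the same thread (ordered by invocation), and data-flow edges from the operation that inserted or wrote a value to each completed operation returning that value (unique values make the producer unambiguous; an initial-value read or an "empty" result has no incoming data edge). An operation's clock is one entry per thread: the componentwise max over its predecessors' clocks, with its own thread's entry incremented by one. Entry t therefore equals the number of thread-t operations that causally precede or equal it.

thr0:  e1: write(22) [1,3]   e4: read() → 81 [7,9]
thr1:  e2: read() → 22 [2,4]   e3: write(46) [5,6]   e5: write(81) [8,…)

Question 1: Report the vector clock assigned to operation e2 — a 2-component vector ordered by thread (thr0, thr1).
e1 (invocation 1): nothing precedes it; thr0's component alone gives (1, 0)
merge at e2 (invoked 2): VC(e1)=(1, 0), own-thread bump on thr1 → (1, 1)
merge at e3 (invoked 5): VC(e2)=(1, 1), own-thread bump on thr1 → (1, 2)
merge at e5 (invoked 8): VC(e3)=(1, 2), own-thread bump on thr1 → (1, 3)
merge at e4 (invoked 7): VC(e1)=(1, 0), VC(e5)=(1, 3), own-thread bump on thr0 → (2, 3)
target: VC(e2) = (1, 1)

(1, 1)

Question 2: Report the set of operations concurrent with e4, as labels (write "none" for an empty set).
overlap test against e4 [7,9]: concurrent iff the interval meets 7..9
e1 [1,3]: before
e2 [2,4]: before
e3 [5,6]: before
e5 [8,…): concurrent

e5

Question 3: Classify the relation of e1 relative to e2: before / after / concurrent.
e1 spans [1,3], e2 spans [2,4]
the intervals overlap in both directions

concurrent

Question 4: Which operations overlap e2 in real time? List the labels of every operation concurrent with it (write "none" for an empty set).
e2 runs from 2 to 4; window-overlapping ops are concurrent
e1 [1,3]: concurrent
e3 [5,6]: after
e4 [7,9]: after
e5 [8,…): after

e1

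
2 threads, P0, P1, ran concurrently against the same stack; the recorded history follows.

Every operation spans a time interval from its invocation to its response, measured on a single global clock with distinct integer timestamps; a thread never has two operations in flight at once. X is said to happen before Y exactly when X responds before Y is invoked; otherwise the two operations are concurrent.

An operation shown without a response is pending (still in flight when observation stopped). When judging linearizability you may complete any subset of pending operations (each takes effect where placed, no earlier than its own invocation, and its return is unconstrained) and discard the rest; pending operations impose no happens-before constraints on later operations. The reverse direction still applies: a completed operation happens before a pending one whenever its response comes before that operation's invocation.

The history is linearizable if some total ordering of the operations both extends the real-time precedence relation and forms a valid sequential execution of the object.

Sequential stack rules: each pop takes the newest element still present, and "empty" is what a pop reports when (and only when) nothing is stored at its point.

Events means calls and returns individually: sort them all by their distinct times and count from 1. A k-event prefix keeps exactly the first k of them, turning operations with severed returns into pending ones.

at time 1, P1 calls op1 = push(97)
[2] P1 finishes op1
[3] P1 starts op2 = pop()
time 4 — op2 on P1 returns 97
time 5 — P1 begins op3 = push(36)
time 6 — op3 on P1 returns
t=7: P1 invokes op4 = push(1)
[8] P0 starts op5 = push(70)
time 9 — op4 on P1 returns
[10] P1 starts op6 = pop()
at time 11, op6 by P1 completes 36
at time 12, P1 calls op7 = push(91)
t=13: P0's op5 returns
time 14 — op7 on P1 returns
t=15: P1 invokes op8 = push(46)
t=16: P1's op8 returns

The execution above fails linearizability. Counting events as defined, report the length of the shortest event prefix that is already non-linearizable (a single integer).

11

events 1..10 are linearizable; a witness order is op1, op2, op3, op4:
1. op1 push(97), leaving stack <97>
2. op2 pop() → 97, leaving stack <>
3. op3 push(36), leaving stack <36>
4. op4 push(1), leaving stack <36,1>
include event 11 — op6 responding at 11 — and every candidate order breaks
include/drop combinations of the 1 pending operation (op5) were all tried; none helps
take op1, op2, op3, op4, op6 (pending dropped): step 5 already fails, because op6 pop() → 36 cannot occur there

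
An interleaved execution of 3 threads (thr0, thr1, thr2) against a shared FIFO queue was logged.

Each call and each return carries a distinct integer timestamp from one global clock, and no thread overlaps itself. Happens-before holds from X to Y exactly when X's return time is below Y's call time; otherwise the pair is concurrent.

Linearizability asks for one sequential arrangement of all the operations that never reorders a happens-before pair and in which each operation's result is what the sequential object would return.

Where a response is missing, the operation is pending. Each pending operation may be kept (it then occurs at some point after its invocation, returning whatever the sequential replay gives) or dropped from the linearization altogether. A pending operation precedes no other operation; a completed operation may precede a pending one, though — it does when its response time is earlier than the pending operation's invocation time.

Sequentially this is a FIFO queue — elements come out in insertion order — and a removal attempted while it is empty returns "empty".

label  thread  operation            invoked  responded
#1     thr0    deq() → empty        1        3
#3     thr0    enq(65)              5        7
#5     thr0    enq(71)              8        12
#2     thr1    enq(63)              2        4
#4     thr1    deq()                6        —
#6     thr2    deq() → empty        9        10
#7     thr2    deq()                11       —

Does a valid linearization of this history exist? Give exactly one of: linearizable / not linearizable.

prefix check: 1..9 passes, 1..10 fails once #6's time-10 response joins
all 2 real-time-respecting orders fail — 4 completed FIFO queue operations, no legal replay
including or dropping the 2 pending operations (#4, #5) in any combination fails
e.g. #1, #2, #3, #6 (pending dropped): illegal at step 4, since #6 deq() → empty cannot apply there
e.g. #2, #1, #3, #6 (pending dropped): illegal at step 2, since #1 deq() → empty cannot apply there

not linearizable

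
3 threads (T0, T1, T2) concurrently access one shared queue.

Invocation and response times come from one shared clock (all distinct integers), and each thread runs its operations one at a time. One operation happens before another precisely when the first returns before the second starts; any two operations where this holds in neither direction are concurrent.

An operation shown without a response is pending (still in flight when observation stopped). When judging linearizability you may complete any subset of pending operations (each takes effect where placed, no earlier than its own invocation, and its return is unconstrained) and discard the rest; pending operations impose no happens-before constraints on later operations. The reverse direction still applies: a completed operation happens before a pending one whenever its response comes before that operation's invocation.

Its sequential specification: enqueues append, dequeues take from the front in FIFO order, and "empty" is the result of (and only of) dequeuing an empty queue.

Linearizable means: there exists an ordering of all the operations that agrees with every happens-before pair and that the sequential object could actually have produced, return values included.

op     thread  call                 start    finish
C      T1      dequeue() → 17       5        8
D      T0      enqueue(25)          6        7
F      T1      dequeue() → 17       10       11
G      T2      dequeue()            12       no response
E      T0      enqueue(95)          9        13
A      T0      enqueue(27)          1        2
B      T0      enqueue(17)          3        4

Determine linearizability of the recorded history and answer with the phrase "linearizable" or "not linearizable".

through event 7 a valid linearization exists; event 8 (C responding at time 8) ends that
the 4 completed operations admit 2 real-time orders; each fails the queue replay
for example A, B, C, D fails at step 3: C dequeue() → 17 is not legal there
for example A, B, D, C fails at step 4: C dequeue() → 17 is not legal there

not linearizable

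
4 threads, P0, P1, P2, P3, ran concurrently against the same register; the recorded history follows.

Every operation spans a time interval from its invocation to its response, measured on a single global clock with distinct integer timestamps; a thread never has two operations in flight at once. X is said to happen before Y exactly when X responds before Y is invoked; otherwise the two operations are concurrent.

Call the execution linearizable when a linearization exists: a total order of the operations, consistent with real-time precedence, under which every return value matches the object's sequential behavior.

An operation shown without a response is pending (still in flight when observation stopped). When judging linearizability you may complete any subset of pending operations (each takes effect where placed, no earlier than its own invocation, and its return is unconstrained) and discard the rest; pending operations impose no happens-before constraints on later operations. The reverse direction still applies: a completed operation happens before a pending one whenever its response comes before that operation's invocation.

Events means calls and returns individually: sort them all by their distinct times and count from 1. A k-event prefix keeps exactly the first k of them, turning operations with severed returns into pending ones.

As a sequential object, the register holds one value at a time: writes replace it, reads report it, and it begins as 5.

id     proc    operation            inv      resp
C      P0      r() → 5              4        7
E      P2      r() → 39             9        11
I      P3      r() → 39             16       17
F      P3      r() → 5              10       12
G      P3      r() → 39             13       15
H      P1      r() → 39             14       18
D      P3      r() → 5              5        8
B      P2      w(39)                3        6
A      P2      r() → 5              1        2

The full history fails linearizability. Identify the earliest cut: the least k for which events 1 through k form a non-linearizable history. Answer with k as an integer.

events 1..11 are still linearizable — one witness is A, C, D, B, E:
1. A r() → 5, leaving value 5
2. C r() → 5, leaving value 5
3. D r() → 5, leaving value 5
4. B w(39), leaving value 39
5. E r() → 39, leaving value 39
with event 12 included (F responding at time 12), all real-time-consistent orders fail
one such order, A, B, C, D, E, F, breaks at step 3 where C r() → 5 is illegal
one such order, A, B, C, D, F, E, breaks at step 3 where C r() → 5 is illegal

12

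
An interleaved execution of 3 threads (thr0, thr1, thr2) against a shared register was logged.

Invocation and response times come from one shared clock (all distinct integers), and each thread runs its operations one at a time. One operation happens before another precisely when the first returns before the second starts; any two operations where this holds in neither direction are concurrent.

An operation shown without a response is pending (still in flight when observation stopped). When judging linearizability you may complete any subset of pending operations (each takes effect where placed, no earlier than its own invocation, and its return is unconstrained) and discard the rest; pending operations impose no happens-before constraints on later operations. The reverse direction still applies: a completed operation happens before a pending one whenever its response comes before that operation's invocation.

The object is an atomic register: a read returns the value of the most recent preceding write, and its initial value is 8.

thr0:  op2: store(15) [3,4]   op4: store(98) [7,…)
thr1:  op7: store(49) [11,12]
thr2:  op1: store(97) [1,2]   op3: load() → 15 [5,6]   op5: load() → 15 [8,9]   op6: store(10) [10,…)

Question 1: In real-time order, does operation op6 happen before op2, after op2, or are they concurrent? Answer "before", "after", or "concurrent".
Answer: after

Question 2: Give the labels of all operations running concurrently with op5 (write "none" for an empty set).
Answer: op4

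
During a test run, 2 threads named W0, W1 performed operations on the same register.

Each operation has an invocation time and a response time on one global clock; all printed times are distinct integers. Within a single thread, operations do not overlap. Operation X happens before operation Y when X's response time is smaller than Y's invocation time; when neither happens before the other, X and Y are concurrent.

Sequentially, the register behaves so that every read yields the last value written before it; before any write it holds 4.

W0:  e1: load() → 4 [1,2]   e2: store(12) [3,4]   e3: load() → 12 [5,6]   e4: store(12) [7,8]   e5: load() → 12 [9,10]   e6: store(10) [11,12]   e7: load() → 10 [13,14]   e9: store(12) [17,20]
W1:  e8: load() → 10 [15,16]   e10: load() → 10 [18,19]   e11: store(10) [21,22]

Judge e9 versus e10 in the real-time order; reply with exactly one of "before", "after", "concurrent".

e9 spans [17,20], e10 spans [18,19]
the intervals overlap in both directions

concurrent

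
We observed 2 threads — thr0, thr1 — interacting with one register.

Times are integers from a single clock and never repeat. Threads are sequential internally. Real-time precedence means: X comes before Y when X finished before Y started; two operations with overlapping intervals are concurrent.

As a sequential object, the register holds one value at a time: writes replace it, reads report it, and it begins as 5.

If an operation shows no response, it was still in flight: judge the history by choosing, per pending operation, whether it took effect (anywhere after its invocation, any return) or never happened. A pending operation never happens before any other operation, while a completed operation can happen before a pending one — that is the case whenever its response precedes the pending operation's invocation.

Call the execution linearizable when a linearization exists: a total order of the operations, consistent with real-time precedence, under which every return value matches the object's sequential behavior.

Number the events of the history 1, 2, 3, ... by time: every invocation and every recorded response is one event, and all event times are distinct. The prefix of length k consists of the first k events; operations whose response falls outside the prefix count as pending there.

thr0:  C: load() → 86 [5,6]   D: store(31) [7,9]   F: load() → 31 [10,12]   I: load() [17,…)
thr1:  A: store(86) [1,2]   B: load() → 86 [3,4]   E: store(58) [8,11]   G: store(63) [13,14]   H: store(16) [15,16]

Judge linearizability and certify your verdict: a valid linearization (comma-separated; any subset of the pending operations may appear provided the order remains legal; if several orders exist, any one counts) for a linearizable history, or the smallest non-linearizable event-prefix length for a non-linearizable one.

after step 1 (A store(86)): value 86
after step 2 (B load() → 86): value 86
after step 3 (C load() → 86): value 86
after step 4 (D store(31)): value 31
after step 5 (F load() → 31): value 31
after step 6 (E store(58)): value 58
after step 7 (G store(63)): value 63
after step 8 (H store(16)): value 16

linearizable — witness: A, B, C, D, F, E, G, H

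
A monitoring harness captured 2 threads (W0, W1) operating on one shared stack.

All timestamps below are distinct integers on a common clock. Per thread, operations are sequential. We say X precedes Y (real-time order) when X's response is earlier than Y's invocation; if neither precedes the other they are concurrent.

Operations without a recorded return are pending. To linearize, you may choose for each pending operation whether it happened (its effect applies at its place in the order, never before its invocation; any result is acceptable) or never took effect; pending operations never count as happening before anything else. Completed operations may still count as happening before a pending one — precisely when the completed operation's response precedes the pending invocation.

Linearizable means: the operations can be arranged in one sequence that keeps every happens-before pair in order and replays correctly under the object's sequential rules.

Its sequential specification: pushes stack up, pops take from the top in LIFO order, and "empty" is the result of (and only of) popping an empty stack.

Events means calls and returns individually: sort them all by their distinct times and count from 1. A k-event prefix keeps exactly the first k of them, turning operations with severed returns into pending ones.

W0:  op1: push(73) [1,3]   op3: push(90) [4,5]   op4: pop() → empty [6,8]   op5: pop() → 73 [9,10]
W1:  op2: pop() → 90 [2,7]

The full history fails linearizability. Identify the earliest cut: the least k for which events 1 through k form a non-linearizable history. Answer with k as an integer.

events 1..7 are linearizable; a witness order is op1, op3, op2:
step 1: op1 push(73) — stack <73>
step 2: op3 push(90) — stack <73,90>
step 3: op2 pop() → 90 — stack <73>
with event 8 included (op4 responding at time 8), all real-time-consistent orders fail
one such order, op1, op2, op3, op4, breaks at step 2 where op2 pop() → 90 is illegal
one such order, op1, op3, op2, op4, breaks at step 4 where op4 pop() → empty is illegal

8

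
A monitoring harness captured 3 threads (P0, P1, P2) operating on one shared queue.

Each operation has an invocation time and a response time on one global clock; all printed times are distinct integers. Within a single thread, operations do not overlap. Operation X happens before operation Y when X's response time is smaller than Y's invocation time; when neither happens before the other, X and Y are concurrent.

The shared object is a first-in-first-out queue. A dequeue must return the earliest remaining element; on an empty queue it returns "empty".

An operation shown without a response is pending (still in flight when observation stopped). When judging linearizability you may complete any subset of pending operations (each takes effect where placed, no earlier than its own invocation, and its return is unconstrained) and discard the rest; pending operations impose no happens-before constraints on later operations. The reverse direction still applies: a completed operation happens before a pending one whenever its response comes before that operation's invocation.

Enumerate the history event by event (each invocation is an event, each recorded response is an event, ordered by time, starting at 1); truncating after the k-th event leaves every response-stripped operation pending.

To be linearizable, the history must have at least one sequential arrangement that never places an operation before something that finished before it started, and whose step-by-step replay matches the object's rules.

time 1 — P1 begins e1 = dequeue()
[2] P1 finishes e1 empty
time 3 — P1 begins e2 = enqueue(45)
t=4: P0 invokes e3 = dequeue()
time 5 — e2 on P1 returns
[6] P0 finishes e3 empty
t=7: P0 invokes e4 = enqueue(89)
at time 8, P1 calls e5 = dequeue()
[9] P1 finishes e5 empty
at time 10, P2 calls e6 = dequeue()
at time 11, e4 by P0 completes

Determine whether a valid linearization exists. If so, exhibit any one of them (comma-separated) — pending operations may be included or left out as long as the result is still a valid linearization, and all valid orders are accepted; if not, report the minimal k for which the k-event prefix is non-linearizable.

not linearizable — minimal violating prefix: 9 events

already the first 9 events (up to e5's response at time 9) admit no linearization; the first 8 still do
every one of the 2 real-time-consistent orders over 4 completed queue ops fails the sequential spec
including or dropping the 1 pending operation (e4) in any combination fails
for example e1, e2, e3, e5 (pending dropped) fails at step 3: e3 dequeue() → empty is not legal there
for example e1, e3, e2, e5 (pending dropped) fails at step 4: e5 dequeue() → empty is not legal there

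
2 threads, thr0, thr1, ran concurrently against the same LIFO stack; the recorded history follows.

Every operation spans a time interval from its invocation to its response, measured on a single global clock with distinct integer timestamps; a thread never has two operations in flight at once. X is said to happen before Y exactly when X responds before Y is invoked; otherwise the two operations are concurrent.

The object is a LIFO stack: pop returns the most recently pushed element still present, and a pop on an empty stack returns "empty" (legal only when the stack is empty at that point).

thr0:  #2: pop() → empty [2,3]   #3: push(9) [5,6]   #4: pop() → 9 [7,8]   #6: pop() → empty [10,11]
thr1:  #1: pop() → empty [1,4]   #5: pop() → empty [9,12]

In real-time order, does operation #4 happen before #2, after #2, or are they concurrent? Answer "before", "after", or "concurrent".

after

#4 spans [7,8], #2 spans [2,3]
resp(#2)=3 < inv(#4)=7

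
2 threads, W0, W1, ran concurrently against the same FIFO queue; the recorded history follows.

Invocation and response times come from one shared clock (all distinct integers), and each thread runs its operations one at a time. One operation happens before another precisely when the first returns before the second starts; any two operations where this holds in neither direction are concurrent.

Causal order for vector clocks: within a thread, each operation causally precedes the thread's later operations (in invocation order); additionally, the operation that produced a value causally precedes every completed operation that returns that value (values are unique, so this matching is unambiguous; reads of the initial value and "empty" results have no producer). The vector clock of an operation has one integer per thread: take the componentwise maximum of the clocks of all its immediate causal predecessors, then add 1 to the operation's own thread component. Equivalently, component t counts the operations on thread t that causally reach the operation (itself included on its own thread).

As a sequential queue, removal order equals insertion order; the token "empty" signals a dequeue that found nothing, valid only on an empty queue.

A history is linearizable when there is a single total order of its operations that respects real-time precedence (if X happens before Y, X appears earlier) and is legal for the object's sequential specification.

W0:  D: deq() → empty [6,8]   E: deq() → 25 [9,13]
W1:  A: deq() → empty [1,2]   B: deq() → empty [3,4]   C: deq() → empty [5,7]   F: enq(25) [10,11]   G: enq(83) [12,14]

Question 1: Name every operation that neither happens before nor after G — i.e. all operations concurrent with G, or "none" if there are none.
Answer: E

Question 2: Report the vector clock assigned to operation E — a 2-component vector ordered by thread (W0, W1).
Answer: (2, 4)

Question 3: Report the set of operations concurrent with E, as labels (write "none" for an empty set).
Answer: F, G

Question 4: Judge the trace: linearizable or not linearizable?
linearizable

a witness: A, B, C, D, F, E, G
1. A deq() → empty, leaving queue <>
2. B deq() → empty, leaving queue <>
3. C deq() → empty, leaving queue <>
4. D deq() → empty, leaving queue <>
5. F enq(25), leaving queue <25>
6. E deq() → 25, leaving queue <>
7. G enq(83), leaving queue <83>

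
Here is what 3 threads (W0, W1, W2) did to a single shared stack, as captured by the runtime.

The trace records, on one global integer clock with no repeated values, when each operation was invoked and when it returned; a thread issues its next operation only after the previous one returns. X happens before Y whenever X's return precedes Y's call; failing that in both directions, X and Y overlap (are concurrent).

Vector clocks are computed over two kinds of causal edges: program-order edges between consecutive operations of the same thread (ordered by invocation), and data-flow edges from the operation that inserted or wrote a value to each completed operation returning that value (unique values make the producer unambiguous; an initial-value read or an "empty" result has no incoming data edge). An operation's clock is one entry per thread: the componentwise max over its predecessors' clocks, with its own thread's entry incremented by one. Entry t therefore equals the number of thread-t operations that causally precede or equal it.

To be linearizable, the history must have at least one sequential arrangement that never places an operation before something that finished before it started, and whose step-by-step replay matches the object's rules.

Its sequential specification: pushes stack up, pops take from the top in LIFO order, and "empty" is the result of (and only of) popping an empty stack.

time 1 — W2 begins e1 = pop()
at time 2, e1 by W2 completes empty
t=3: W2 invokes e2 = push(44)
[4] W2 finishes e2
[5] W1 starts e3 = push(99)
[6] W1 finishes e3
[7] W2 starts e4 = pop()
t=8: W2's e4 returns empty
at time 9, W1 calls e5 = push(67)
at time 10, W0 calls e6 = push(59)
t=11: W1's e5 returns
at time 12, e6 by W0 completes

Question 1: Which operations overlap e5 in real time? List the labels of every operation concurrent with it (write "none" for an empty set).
concurrent with e5 ([9,11]): every op whose interval crosses 9..11
e1 [1,2]: before
e2 [3,4]: before
e3 [5,6]: before
e4 [7,8]: before
e6 [10,12]: concurrent

e6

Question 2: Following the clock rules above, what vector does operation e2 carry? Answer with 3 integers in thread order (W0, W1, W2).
no predecessors for e1 (invoked 1): W2 increments from zero → (0, 0, 1)
no predecessors for e3 (invoked 5): W1 increments from zero → (0, 1, 0)
no predecessors for e6 (invoked 10): W0 increments from zero → (1, 0, 0)
from VC(e1)=(0, 0, 1), e2 (invoked 3) maxes components and bumps W2 → (0, 0, 2)
from VC(e3)=(0, 1, 0), e5 (invoked 9) maxes components and bumps W1 → (0, 2, 0)
from VC(e2)=(0, 0, 2), e4 (invoked 7) maxes components and bumps W2 → (0, 0, 3)
target: VC(e2) = (0, 0, 2)

(0, 0, 2)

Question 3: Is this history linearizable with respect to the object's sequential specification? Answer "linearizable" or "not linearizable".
prefix check: 1..7 passes, 1..8 fails once e4's time-8 response joins
exactly one order of the 4 completed ops respects real time; the stack replay fails
e.g. e1, e2, e3, e4: illegal at step 4, since e4 pop() → empty cannot apply there

not linearizable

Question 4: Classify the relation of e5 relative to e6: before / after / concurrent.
e5 spans [9,11], e6 spans [10,12]
the intervals overlap in both directions

concurrent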